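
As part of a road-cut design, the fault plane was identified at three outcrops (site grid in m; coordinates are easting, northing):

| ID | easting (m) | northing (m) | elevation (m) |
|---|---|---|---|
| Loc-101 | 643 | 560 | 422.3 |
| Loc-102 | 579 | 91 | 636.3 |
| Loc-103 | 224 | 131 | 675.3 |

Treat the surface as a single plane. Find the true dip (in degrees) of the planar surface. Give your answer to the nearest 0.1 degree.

24.8°

Two edge vectors: Loc-101→Loc-102 = (-64, -469, 214), Loc-101→Loc-103 = (-419, -429, 253).
Normal n = (Loc-101→Loc-102) × (Loc-101→Loc-103) = (-26851, -73474, -169055).
So ∂z/∂easting = −n_x/n_z = −0.15883 and ∂z/∂northing = −n_y/n_z = −0.43462.
Gradient magnitude |∇z| = √(a² + b²) = √(0.02523 + 0.18889) = 0.46273.
True dip = arctan(0.46273) = 24.8°, dipping toward NNE (azimuth ≈ 020°).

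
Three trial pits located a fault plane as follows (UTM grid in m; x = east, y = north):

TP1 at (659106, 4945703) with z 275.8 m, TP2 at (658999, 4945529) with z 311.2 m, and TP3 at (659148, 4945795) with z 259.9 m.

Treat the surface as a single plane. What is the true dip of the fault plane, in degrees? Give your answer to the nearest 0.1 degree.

11.9°

Let the plane be z = a·x + b·y + c.
TP2−TP1: −107a − 174b = 35.4;  TP3−TP1: 42a + 92b = −15.9.
Solving gives a = −0.19330, b = −0.08458.
Gradient magnitude |∇z| = √(a² + b²) = √(0.03736 + 0.00715) = 0.21099.
True dip = arctan(0.21099) = 11.9°, dipping toward ENE (azimuth ≈ 066°).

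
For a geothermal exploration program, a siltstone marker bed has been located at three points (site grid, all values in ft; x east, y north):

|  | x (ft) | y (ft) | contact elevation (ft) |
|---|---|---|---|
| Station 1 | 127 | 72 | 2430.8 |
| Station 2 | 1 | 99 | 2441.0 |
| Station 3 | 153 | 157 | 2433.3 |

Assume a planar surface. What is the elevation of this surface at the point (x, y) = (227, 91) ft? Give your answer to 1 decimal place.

Two edge vectors: Station 1→Station 2 = (-126, 27, 10.2), Station 1→Station 3 = (26, 85, 2.5).
Normal n = (Station 1→Station 2) × (Station 1→Station 3) = (-799.5, 580.2, -11412).
So ∂z/∂x = −n_x/n_z = −0.07006 and ∂z/∂y = −n_y/n_z = 0.05084.
Intercept c from Station 1: 2430.8 + 8.90 − 3.66 = 2436.04.
At (227, 91): z = −15.9 + 4.6 + 2436.04 = 2424.8 ft.

2424.8 ft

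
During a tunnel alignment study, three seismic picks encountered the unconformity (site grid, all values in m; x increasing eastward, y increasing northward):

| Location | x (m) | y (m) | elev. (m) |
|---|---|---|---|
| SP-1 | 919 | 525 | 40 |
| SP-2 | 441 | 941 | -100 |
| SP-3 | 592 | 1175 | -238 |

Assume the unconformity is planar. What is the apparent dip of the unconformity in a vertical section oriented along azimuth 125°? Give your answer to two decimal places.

9.67°

Two edge vectors: SP-1→SP-2 = (-478, 416, -140), SP-1→SP-3 = (-327, 650, -278).
Normal n = (SP-1→SP-2) × (SP-1→SP-3) = (-24648, -87104, -174668).
So ∂z/∂x = −n_x/n_z = −0.14111 and ∂z/∂y = −n_y/n_z = −0.49868.
Unit vector along 125° is (sin 125°, cos 125°) = (0.8192, -0.5736).
Slope in that direction = a·(0.8192) + b·(-0.5736) = 0.17044.
Apparent dip = arctan|0.17044| = 9.67° (true dip is 27.4°, so apparent ≤ true as expected).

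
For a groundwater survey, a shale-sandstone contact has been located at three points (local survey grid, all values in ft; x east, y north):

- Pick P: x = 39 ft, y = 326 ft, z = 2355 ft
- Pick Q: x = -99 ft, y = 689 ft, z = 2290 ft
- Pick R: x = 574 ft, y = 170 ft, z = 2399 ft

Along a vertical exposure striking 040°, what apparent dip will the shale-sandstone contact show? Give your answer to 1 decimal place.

Let the plane be z = a·x + b·y + c.
Pick Q−Pick P: −138a + 363b = −65;  Pick R−Pick P: 535a − 156b = 44.
Solving gives a = 0.03377, b = −0.16622.
Unit vector along 040° is (sin 40°, cos 40°) = (0.6428, 0.7660).
Slope in that direction = a·(0.6428) + b·(0.7660) = −0.10563.
Apparent dip = arctan|0.10563| = 6.0° (true dip is 9.6°, so apparent ≤ true as expected).

6.0°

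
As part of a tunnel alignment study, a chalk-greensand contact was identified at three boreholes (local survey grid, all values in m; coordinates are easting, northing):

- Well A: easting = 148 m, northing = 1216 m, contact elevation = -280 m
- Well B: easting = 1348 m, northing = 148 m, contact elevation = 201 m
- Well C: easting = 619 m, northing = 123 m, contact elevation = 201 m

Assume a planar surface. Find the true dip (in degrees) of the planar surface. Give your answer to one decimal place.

Let the plane be z = a·easting + b·northing + c.
Well B−Well A: 1200a − 1068b = 481;  Well C−Well A: 471a − 1093b = 481.
Solving gives a = 0.01487, b = −0.43366.
Gradient magnitude |∇z| = √(a² + b²) = √(0.00022 + 0.18806) = 0.43392.
True dip = arctan(0.43392) = 23.5°, dipping toward N (azimuth ≈ 358°).

23.5°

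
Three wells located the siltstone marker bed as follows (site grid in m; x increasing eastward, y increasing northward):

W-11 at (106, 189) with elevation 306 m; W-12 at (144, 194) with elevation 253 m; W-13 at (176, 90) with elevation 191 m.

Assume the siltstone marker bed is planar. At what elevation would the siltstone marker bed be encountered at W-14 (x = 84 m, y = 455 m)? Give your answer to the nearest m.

Let the plane be z = a·x + b·y + c.
W-12−W-11: 38a + 5b = −53;  W-13−W-11: 70a − 99b = −115.
Solving gives a = −1.41586, b = 0.16051.
Then c = 306 − a·106 − b·189 = 425.75.
At (84, 455): z = −118.9 + 73.0 + 425.75 = 379.8 m.

380 m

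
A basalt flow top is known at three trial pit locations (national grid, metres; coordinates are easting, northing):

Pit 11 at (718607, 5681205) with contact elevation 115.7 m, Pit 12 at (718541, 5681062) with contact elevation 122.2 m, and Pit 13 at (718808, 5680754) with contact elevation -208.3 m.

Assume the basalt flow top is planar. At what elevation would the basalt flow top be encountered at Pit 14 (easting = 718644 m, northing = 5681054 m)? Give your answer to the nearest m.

Let the plane be z = a·easting + b·northing + c.
Pit 12−Pit 11: −66a − 143b = 6.5;  Pit 13−Pit 11: 201a − 451b = −324.
Solving gives a = −0.84198158, b = 0.34315234.
Then c = 115.7 − a·718607 − b·5681205 = −1344349.21.
At (718644, 5681054): z = −605085.0 + 1949466.9 − 1344349.21 = 32.7 m.

33 m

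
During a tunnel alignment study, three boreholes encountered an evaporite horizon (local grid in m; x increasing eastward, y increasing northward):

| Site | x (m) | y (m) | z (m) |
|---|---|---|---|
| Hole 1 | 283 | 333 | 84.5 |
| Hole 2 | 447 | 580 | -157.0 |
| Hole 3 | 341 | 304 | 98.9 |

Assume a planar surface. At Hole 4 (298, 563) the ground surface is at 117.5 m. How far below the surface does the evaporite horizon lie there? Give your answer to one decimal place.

233.0 m

Let the plane be z = a·x + b·y + c.
Hole 2−Hole 1: 164a + 247b = −241.5;  Hole 3−Hole 1: 58a − 29b = 14.4.
Solving gives a = −0.18063, b = −0.85780.
Then c = 84.5 − a·283 − b·333 = 421.27.
At (298, 563): z_contact = −53.83 − 482.94 + 421.27 = -115.50 m.
Depth below ground = 117.5 − (-115.50) = 233.0 m.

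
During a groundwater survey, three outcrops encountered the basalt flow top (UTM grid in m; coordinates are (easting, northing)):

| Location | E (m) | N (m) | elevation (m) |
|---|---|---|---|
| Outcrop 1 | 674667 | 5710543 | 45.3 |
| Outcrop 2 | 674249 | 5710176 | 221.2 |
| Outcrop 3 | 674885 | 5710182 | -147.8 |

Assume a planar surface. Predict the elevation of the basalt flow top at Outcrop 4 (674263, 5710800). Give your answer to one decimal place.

327.6 m

Let the plane be z = a·E + b·N + c.
Outcrop 2−Outcrop 1: −418a − 367b = 175.9;  Outcrop 3−Outcrop 1: 218a − 361b = −193.1.
Solving gives a = −0.581919759, b = 0.183494439.
Then c = 45.3 − a·674667 − b·5710543 = −655205.53.
At (674263, 5710800): z = −392367.0 + 1047900.0 − 655205.53 = 327.6 m.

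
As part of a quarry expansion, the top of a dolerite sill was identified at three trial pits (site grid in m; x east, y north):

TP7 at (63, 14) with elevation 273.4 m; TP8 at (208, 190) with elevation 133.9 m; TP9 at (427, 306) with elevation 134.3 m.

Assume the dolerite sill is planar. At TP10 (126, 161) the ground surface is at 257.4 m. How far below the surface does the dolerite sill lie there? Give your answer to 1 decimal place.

Two edge vectors: TP7→TP8 = (145, 176, -139.5), TP7→TP9 = (364, 292, -139.1).
Normal n = (TP7→TP8) × (TP7→TP9) = (16252.4, -30608.5, -21724).
So ∂z/∂x = −n_x/n_z = 0.74813 and ∂z/∂y = −n_y/n_z = −1.40897.
Intercept c from TP7: 273.4 − 47.13 + 19.73 = 245.99.
At (126, 161): z_contact = 94.26 − 226.84 + 245.99 = 113.41 m.
Depth below ground = 257.4 − 113.41 = 144.0 m.

144.0 m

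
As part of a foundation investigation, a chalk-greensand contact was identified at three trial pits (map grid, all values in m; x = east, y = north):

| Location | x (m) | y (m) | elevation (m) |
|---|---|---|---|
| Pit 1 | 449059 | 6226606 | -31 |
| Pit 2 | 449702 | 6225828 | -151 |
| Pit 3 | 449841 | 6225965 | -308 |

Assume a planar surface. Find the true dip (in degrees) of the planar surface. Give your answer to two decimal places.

Two edge vectors: Pit 1→Pit 2 = (643, -778, -120), Pit 1→Pit 3 = (782, -641, -277).
Normal n = (Pit 1→Pit 2) × (Pit 1→Pit 3) = (138586, 84271, 196233).
So ∂z/∂x = −n_x/n_z = −0.70623 and ∂z/∂y = −n_y/n_z = −0.42944.
Gradient magnitude |∇z| = √(a² + b²) = √(0.49876 + 0.18442) = 0.82655.
True dip = arctan(0.82655) = 39.58°, dipping toward ENE (azimuth ≈ 059°).

39.58°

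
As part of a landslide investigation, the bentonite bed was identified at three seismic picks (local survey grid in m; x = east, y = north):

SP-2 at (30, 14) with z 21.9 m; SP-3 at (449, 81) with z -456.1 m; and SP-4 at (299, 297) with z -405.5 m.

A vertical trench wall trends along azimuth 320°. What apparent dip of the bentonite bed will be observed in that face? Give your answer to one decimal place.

Let the plane be z = a·x + b·y + c.
SP-3−SP-2: 419a + 67b = −478;  SP-4−SP-2: 269a + 283b = −427.4.
Solving gives a = −1.06051, b = −0.50220.
Unit vector along 320° is (sin 320°, cos 320°) = (-0.6428, 0.7660).
Slope in that direction = a·(-0.6428) + b·(0.7660) = 0.29697.
Apparent dip = arctan|0.29697| = 16.5° (true dip is 49.6°, so apparent ≤ true as expected).

16.5°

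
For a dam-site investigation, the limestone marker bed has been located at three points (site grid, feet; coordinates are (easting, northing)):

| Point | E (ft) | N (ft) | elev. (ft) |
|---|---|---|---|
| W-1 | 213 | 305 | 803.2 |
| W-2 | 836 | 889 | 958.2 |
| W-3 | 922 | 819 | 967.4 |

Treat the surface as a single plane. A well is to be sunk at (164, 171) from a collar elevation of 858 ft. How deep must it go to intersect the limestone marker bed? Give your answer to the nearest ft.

74 ft

Let the plane be z = a·E + b·N + c.
W-2−W-1: 623a + 584b = 155;  W-3−W-1: 709a + 514b = 164.2.
Solving gives a = 0.17289, b = 0.08098.
Then c = 803.2 − a·213 − b·305 = 741.68.
At (164, 171): z_contact = 28.4 + 13.8 + 741.68 = 783.9 ft.
Depth below ground = 858 − 783.9 = 74 ft.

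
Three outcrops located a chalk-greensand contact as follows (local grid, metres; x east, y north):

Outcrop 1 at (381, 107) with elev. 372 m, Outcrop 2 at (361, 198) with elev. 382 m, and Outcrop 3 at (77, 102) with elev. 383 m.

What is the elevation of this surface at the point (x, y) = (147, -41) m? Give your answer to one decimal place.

365.8 m

Let the plane be z = a·x + b·y + c.
Outcrop 2−Outcrop 1: −20a + 91b = 10;  Outcrop 3−Outcrop 1: −304a − 5b = 11.
Solving gives a = −0.03785, b = 0.10157.
Then c = 372 − a·381 − b·107 = 375.55.
At (147, -41): z = −5.6 − 4.2 + 375.55 = 365.8 m.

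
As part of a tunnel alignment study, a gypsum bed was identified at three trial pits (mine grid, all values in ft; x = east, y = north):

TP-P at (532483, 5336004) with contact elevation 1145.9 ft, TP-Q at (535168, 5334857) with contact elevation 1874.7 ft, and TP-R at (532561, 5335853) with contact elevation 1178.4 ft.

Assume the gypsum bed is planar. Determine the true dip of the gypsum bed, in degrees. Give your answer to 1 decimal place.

14.0°

Two edge vectors: TP-P→TP-Q = (2685, -1147, 728.8), TP-P→TP-R = (78, -151, 32.5).
Normal n = (TP-P→TP-Q) × (TP-P→TP-R) = (72771.3, -30416.1, -315969).
So ∂z/∂x = −n_x/n_z = 0.23031 and ∂z/∂y = −n_y/n_z = −0.09626.
Gradient magnitude |∇z| = √(a² + b²) = √(0.05304 + 0.00927) = 0.24962.
True dip = arctan(0.24962) = 14.0°, dipping toward WNW (azimuth ≈ 293°).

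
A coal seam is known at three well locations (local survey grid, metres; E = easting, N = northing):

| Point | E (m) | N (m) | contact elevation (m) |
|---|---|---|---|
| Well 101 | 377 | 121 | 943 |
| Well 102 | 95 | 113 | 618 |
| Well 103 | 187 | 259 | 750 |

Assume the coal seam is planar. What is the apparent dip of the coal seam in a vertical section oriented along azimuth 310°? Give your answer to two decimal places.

Two edge vectors: Well 101→Well 102 = (-282, -8, -325), Well 101→Well 103 = (-190, 138, -193).
Normal n = (Well 101→Well 102) × (Well 101→Well 103) = (46394, 7324, -40436).
So ∂z/∂E = −n_x/n_z = 1.14734 and ∂z/∂N = −n_y/n_z = 0.18113.
Unit vector along 310° is (sin 310°, cos 310°) = (-0.7660, 0.6428).
Slope in that direction = a·(-0.7660) + b·(0.6428) = −0.76249.
Apparent dip = arctan|0.76249| = 37.33° (true dip is 49.3°, so apparent ≤ true as expected).

37.33°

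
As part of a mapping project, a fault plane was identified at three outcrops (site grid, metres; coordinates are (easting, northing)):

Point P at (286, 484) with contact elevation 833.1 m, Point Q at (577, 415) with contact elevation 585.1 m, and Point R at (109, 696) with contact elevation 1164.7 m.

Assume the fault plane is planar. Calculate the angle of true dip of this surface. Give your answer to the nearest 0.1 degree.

Two edge vectors: Point P→Point Q = (291, -69, -248), Point P→Point R = (-177, 212, 331.6).
Normal n = (Point P→Point Q) × (Point P→Point R) = (29695.6, -52599.6, 49479).
So ∂z/∂E = −n_x/n_z = −0.60017 and ∂z/∂N = −n_y/n_z = 1.06307.
Gradient magnitude |∇z| = √(a² + b²) = √(0.36020 + 1.13012) = 1.22078.
True dip = arctan(1.22078) = 50.7°, dipping toward SSE (azimuth ≈ 151°).

50.7°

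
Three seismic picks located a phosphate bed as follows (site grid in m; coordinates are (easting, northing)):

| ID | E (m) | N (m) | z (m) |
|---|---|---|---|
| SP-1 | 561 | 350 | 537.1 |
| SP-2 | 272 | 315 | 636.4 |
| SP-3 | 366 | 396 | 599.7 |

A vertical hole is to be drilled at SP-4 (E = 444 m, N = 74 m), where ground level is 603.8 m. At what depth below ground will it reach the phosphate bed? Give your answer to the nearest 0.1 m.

Two edge vectors: SP-1→SP-2 = (-289, -35, 99.3), SP-1→SP-3 = (-195, 46, 62.6).
Normal n = (SP-1→SP-2) × (SP-1→SP-3) = (-6758.8, -1272.1, -20119).
So ∂z/∂E = −n_x/n_z = −0.33594 and ∂z/∂N = −n_y/n_z = −0.06323.
Intercept c from SP-1: 537.1 + 188.46 + 22.13 = 747.69.
At (444, 74): z_contact = −149.16 − 4.68 + 747.69 = 593.86 m.
Depth below ground = 603.8 − 593.86 = 9.9 m.

9.9 m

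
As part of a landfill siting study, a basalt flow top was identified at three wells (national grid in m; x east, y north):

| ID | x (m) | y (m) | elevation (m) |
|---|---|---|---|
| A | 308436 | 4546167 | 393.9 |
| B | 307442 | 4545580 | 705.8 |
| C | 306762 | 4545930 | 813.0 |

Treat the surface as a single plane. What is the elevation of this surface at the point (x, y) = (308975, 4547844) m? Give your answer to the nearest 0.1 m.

Two edge vectors: A→B = (-994, -587, 311.9), A→C = (-1674, -237, 419.1).
Normal n = (A→B) × (A→C) = (-172091.4, -105535.2, -747060).
So ∂z/∂x = −n_x/n_z = −0.230358204 and ∂z/∂y = −n_y/n_z = −0.141267368.
Intercept c from A: 393.9 + 71050.76 + 642225.05 = 713669.71.
At (308975, 4547844): z = −71174.9 − 642462.0 + 713669.71 = 32.8 m.

32.8 m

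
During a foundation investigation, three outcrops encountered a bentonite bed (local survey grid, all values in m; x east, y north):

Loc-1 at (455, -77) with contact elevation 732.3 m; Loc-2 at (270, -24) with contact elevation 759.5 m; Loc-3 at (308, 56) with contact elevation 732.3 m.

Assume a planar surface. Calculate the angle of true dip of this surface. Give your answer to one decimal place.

17.8°

Two edge vectors: Loc-1→Loc-2 = (-185, 53, 27.2), Loc-1→Loc-3 = (-147, 133, 0).
Normal n = (Loc-1→Loc-2) × (Loc-1→Loc-3) = (-3617.6, -3998.4, -16814).
So ∂z/∂x = −n_x/n_z = −0.21515 and ∂z/∂y = −n_y/n_z = −0.23780.
Gradient magnitude |∇z| = √(a² + b²) = √(0.04629 + 0.05655) = 0.32069.
True dip = arctan(0.32069) = 17.8°, dipping toward NE (azimuth ≈ 042°).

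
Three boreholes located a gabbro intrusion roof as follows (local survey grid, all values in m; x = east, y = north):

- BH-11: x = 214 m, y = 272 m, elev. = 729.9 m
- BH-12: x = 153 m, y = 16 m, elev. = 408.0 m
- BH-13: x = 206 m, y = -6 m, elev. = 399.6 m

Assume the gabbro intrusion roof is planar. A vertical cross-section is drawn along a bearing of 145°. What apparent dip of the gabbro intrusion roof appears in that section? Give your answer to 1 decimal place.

37.8°

Two edge vectors: BH-11→BH-12 = (-61, -256, -321.9), BH-11→BH-13 = (-8, -278, -330.3).
Normal n = (BH-11→BH-12) × (BH-11→BH-13) = (-4931.4, -17573.1, 14910).
So ∂z/∂x = −n_x/n_z = 0.33074 and ∂z/∂y = −n_y/n_z = 1.17861.
Unit vector along 145° is (sin 145°, cos 145°) = (0.5736, -0.8192).
Slope in that direction = a·(0.5736) + b·(-0.8192) = −0.77575.
Apparent dip = arctan|0.77575| = 37.8° (true dip is 50.8°, so apparent ≤ true as expected).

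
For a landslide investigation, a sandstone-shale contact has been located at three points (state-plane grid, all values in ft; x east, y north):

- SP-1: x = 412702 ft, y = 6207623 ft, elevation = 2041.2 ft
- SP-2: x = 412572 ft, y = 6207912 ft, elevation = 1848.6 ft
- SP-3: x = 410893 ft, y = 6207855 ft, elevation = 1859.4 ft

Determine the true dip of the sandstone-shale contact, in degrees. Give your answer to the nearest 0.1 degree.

33.4°

Two edge vectors: SP-1→SP-2 = (-130, 289, -192.6), SP-1→SP-3 = (-1809, 232, -181.8).
Normal n = (SP-1→SP-2) × (SP-1→SP-3) = (-7857, 324779.4, 492641).
So ∂z/∂x = −n_x/n_z = 0.01595 and ∂z/∂y = −n_y/n_z = −0.65926.
Gradient magnitude |∇z| = √(a² + b²) = √(0.00025 + 0.43463) = 0.65945.
True dip = arctan(0.65945) = 33.4°, dipping toward N (azimuth ≈ 359°).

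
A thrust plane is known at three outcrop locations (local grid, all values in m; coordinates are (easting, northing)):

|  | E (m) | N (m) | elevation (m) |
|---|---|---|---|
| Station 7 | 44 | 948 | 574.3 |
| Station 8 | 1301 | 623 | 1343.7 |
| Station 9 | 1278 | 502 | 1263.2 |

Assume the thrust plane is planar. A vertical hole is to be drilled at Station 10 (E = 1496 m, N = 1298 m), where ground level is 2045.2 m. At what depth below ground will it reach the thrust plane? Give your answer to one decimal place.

202.6 m

Let the plane be z = a·E + b·N + c.
Station 8−Station 7: 1257a − 325b = 769.4;  Station 9−Station 7: 1234a − 446b = 688.9.
Solving gives a = 0.747374, b = 0.523227.
Then c = 574.3 − a·44 − b·948 = 45.40.
At (1496, 1298): z_contact = 1118.07 + 679.15 + 45.40 = 1842.62 m.
Depth below ground = 2045.2 − 1842.62 = 202.6 m.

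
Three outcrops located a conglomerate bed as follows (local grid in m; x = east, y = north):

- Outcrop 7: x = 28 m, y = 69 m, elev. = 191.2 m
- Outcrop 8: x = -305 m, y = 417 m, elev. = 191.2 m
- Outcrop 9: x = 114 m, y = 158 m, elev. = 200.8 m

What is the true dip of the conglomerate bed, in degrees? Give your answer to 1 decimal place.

Let the plane be z = a·x + b·y + c.
Outcrop 8−Outcrop 7: −333a + 348b = 0;  Outcrop 9−Outcrop 7: 86a + 89b = 9.6.
Solving gives a = 0.05609, b = 0.05367.
Gradient magnitude |∇z| = √(a² + b²) = √(0.00315 + 0.00288) = 0.07763.
True dip = arctan(0.07763) = 4.4°, dipping toward SW (azimuth ≈ 226°).

4.4°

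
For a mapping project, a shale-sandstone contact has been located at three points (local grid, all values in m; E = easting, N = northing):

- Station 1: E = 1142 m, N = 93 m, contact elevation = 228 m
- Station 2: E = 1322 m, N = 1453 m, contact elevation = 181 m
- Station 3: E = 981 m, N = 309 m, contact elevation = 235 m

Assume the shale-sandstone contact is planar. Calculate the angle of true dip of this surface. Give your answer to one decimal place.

Two edge vectors: Station 1→Station 2 = (180, 1360, -47), Station 1→Station 3 = (-161, 216, 7).
Normal n = (Station 1→Station 2) × (Station 1→Station 3) = (19672, 6307, 257840).
So ∂z/∂E = −n_x/n_z = −0.07630 and ∂z/∂N = −n_y/n_z = −0.02446.
Gradient magnitude |∇z| = √(a² + b²) = √(0.00582 + 0.00060) = 0.08012.
True dip = arctan(0.08012) = 4.6°, dipping toward ENE (azimuth ≈ 072°).

4.6°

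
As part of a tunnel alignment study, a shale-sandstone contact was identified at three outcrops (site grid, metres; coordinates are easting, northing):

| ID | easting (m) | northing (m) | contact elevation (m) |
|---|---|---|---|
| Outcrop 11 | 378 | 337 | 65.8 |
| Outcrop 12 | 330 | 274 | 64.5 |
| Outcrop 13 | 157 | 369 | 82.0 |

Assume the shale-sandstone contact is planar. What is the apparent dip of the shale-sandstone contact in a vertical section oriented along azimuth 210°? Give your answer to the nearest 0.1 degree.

Two edge vectors: Outcrop 11→Outcrop 12 = (-48, -63, -1.3), Outcrop 11→Outcrop 13 = (-221, 32, 16.2).
Normal n = (Outcrop 11→Outcrop 12) × (Outcrop 11→Outcrop 13) = (-979, 1064.9, -15459).
So ∂z/∂easting = −n_x/n_z = −0.06333 and ∂z/∂northing = −n_y/n_z = 0.06889.
Unit vector along 210° is (sin 210°, cos 210°) = (-0.5000, -0.8660).
Slope in that direction = a·(-0.5000) + b·(-0.8660) = −0.02799.
Apparent dip = arctan|0.02799| = 1.6° (true dip is 5.3°, so apparent ≤ true as expected).

1.6°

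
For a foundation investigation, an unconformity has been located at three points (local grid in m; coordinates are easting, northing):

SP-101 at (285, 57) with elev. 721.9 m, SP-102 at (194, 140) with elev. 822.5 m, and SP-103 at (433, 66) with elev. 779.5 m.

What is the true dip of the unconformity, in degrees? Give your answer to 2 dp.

Let the plane be z = a·easting + b·northing + c.
SP-102−SP-101: −91a + 83b = 100.6;  SP-103−SP-101: 148a + 9b = 57.6.
Solving gives a = 0.29576, b = 1.53632.
Gradient magnitude |∇z| = √(a² + b²) = √(0.08748 + 2.36028) = 1.56453.
True dip = arctan(1.56453) = 57.41°, dipping toward S (azimuth ≈ 191°).

57.41°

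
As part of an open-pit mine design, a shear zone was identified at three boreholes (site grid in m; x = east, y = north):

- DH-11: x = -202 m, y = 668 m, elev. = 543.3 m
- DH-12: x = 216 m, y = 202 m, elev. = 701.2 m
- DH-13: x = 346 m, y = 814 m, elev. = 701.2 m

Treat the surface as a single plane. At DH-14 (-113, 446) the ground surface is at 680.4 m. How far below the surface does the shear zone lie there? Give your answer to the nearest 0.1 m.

95.5 m

Two edge vectors: DH-11→DH-12 = (418, -466, 157.9), DH-11→DH-13 = (548, 146, 157.9).
Normal n = (DH-11→DH-12) × (DH-11→DH-13) = (-96634.8, 20527, 316396).
So ∂z/∂x = −n_x/n_z = 0.30542 and ∂z/∂y = −n_y/n_z = −0.06488.
Intercept c from DH-11: 543.3 + 61.70 + 43.34 = 648.33.
At (-113, 446): z_contact = −34.51 − 28.94 + 648.33 = 584.89 m.
Depth below ground = 680.4 − 584.89 = 95.5 m.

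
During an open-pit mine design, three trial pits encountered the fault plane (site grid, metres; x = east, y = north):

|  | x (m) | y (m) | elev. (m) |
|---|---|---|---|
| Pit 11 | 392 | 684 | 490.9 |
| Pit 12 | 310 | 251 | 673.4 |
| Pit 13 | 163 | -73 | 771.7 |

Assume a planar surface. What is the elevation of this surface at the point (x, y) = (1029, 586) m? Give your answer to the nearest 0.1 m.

Two edge vectors: Pit 11→Pit 12 = (-82, -433, 182.5), Pit 11→Pit 13 = (-229, -757, 280.8).
Normal n = (Pit 11→Pit 12) × (Pit 11→Pit 13) = (16566.1, -18766.9, -37083).
So ∂z/∂x = −n_x/n_z = 0.446730 and ∂z/∂y = −n_y/n_z = −0.506078.
Intercept c from Pit 11: 490.9 − 175.12 + 346.16 = 661.94.
At (1029, 586): z = 459.7 − 296.6 + 661.94 = 825.1 m.

825.1 m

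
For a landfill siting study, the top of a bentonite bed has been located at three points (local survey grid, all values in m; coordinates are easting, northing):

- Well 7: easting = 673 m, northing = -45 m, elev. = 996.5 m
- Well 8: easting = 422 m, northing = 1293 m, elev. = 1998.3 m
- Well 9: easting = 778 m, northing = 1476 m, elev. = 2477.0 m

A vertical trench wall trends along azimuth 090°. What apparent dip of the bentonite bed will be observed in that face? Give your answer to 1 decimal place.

Two edge vectors: Well 7→Well 8 = (-251, 1338, 1001.8), Well 7→Well 9 = (105, 1521, 1480.5).
Normal n = (Well 7→Well 8) × (Well 7→Well 9) = (457171.2, 476794.5, -522261).
So ∂z/∂easting = −n_x/n_z = 0.87537 and ∂z/∂northing = −n_y/n_z = 0.91294.
Unit vector along 090° is (sin 90°, cos 90°) = (1.0000, 0.0000).
Slope in that direction = a·(1.0000) + b·(0.0000) = 0.87537.
Apparent dip = arctan|0.87537| = 41.2° (true dip is 51.7°, so apparent ≤ true as expected).

41.2°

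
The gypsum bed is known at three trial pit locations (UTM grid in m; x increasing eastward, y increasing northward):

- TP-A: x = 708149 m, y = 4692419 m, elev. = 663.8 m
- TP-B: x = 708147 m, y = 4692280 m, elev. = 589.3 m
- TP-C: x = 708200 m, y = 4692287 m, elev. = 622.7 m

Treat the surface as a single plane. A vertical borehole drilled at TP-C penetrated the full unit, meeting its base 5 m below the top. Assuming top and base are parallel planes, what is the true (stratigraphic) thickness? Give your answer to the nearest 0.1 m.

Let the plane be z = a·x + b·y + c.
TP-B−TP-A: −2a − 139b = −74.5;  TP-C−TP-A: 51a − 132b = −41.1.
Solving gives a = 0.56047, b = 0.52791.
|∇z| = √(a²+b²) = 0.76994, so dip δ = arctan(0.76994) = 37.59°.
True thickness = vertical thickness × cos δ = 5 × cos 37.59° = 4.0 m.

4.0 m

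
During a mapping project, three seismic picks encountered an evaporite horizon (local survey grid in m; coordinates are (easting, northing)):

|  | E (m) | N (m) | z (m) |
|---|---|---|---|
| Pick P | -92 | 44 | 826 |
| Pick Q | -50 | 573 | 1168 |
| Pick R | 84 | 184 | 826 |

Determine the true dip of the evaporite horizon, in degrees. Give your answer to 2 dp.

Let the plane be z = a·E + b·N + c.
Pick Q−Pick P: 42a + 529b = 342;  Pick R−Pick P: 176a + 140b = 0.
Solving gives a = −0.54893, b = 0.69009.
Gradient magnitude |∇z| = √(a² + b²) = √(0.30133 + 0.47622) = 0.88178.
True dip = arctan(0.88178) = 41.41°, dipping toward SE (azimuth ≈ 141°).

41.41°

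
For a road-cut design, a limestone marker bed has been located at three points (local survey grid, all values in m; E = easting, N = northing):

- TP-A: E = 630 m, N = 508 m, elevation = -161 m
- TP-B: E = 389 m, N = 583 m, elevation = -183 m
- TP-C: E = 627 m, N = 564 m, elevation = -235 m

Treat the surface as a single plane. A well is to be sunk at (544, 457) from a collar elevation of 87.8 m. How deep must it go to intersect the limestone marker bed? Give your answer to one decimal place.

Two edge vectors: TP-A→TP-B = (-241, 75, -22), TP-A→TP-C = (-3, 56, -74).
Normal n = (TP-A→TP-B) × (TP-A→TP-C) = (-4318, -17768, -13271).
So ∂z/∂E = −n_x/n_z = −0.32537 and ∂z/∂N = −n_y/n_z = −1.33886.
Intercept c from TP-A: -161 + 204.98 + 680.14 = 724.12.
At (544, 457): z_contact = −177.00 − 611.86 + 724.12 = -64.74 m.
Depth below ground = 87.8 − (-64.74) = 152.5 m.

152.5 m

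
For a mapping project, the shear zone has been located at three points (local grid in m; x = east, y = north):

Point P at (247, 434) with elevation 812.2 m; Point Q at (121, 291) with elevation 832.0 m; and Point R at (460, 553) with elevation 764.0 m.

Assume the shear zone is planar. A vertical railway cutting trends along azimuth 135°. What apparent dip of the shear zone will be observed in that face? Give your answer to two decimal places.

16.29°

Let the plane be z = a·x + b·y + c.
Point Q−Point P: −126a − 143b = 19.8;  Point R−Point P: 213a + 119b = −48.2.
Solving gives a = −0.29333, b = 0.12000.
Unit vector along 135° is (sin 135°, cos 135°) = (0.7071, -0.7071).
Slope in that direction = a·(0.7071) + b·(-0.7071) = −0.29227.
Apparent dip = arctan|0.29227| = 16.29° (true dip is 17.6°, so apparent ≤ true as expected).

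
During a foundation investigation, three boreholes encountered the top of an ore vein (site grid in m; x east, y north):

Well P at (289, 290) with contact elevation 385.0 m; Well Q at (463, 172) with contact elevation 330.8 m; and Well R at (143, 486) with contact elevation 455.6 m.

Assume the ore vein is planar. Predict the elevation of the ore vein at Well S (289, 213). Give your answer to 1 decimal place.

365.1 m

Two edge vectors: Well P→Well Q = (174, -118, -54.2), Well P→Well R = (-146, 196, 70.6).
Normal n = (Well P→Well Q) × (Well P→Well R) = (2292.4, -4371.2, 16876).
So ∂z/∂x = −n_x/n_z = −0.13584 and ∂z/∂y = −n_y/n_z = 0.25902.
Intercept c from Well P: 385 + 39.26 − 75.12 = 349.14.
At (289, 213): z = −39.3 + 55.2 + 349.14 = 365.1 m.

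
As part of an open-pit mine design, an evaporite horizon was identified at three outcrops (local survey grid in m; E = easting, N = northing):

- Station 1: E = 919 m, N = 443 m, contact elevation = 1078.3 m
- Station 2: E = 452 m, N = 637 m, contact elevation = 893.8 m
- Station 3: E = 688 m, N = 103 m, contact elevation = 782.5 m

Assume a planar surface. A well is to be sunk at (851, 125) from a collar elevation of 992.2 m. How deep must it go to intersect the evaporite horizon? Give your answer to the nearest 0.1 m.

Two edge vectors: Station 1→Station 2 = (-467, 194, -184.5), Station 1→Station 3 = (-231, -340, -295.8).
Normal n = (Station 1→Station 2) × (Station 1→Station 3) = (-120115.2, -95519.1, 203594).
So ∂z/∂E = −n_x/n_z = 0.58997 and ∂z/∂N = −n_y/n_z = 0.46916.
Intercept c from Station 1: 1078.3 − 542.19 − 207.84 = 328.27.
At (851, 125): z_contact = 502.07 + 58.65 + 328.27 = 888.99 m.
Depth below ground = 992.2 − 888.99 = 103.2 m.

103.2 m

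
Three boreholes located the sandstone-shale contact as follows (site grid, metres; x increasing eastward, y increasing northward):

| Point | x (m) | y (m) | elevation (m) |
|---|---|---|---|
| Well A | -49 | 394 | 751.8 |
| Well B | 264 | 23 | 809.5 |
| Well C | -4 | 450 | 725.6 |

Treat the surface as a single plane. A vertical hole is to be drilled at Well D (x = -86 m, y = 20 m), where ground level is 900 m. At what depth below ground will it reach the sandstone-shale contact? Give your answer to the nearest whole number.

Let the plane be z = a·x + b·y + c.
Well B−Well A: 313a − 371b = 57.7;  Well C−Well A: 45a + 56b = −26.2.
Solving gives a = −0.18961, b = −0.31549.
Then c = 751.8 − a·-49 − b·394 = 866.81.
At (-86, 20): z_contact = 16.3 − 6.3 + 866.81 = 876.8 m.
Depth below ground = 900 − 876.8 = 23 m.

23 m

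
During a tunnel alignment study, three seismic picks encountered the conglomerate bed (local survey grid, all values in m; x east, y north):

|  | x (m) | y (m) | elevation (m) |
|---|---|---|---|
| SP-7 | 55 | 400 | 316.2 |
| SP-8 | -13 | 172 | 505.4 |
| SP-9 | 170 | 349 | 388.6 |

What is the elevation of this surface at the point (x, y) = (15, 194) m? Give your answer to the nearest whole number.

492 m

Two edge vectors: SP-7→SP-8 = (-68, -228, 189.2), SP-7→SP-9 = (115, -51, 72.4).
Normal n = (SP-7→SP-8) × (SP-7→SP-9) = (-6858, 26681.2, 29688).
So ∂z/∂x = −n_x/n_z = 0.23100 and ∂z/∂y = −n_y/n_z = −0.89872.
Intercept c from SP-7: 316.2 − 12.71 + 359.49 = 662.98.
At (15, 194): z = 3.5 − 174.4 + 662.98 = 492.1 m.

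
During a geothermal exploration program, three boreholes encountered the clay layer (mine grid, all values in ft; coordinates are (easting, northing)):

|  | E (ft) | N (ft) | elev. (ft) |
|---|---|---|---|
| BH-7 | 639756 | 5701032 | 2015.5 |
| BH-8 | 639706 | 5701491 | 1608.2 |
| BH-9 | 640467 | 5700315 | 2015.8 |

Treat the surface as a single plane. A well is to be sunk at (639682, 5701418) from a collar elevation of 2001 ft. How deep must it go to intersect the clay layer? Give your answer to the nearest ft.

296 ft

Let the plane be z = a·E + b·N + c.
BH-8−BH-7: −50a + 459b = −407.3;  BH-9−BH-7: 711a − 717b = 0.3.
Solving gives a = −1.00481034, b = −0.99682030.
Then c = 2015.5 − a·639756 − b·5701032 = 6327753.37.
At (639682, 5701418): z_contact = −642759.1 − 5683289.2 + 6327753.37 = 1705.1 ft.
Depth below ground = 2001 − 1705.1 = 296 ft.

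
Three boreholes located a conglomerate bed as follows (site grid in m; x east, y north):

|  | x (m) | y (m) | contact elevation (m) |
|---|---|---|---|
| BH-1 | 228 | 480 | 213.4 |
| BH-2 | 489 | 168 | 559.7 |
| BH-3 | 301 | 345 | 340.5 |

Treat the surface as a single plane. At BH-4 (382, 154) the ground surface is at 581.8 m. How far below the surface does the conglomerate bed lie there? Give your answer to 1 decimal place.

74.2 m

Let the plane be z = a·x + b·y + c.
BH-2−BH-1: 261a − 312b = 346.3;  BH-3−BH-1: 73a − 135b = 127.1.
Solving gives a = 0.56949, b = −0.63353.
Then c = 213.4 − a·228 − b·480 = 387.65.
At (382, 154): z_contact = 217.55 − 97.56 + 387.65 = 507.63 m.
Depth below ground = 581.8 − 507.63 = 74.2 m.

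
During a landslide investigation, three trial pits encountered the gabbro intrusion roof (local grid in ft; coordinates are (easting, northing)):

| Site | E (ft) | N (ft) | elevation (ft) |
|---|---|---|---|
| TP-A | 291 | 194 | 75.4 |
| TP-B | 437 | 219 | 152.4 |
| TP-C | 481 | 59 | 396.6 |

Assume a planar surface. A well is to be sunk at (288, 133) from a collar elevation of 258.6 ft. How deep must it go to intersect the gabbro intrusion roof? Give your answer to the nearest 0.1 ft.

Two edge vectors: TP-A→TP-B = (146, 25, 77), TP-A→TP-C = (190, -135, 321.2).
Normal n = (TP-A→TP-B) × (TP-A→TP-C) = (18425, -32265.2, -24460).
So ∂z/∂E = −n_x/n_z = 0.75327 and ∂z/∂N = −n_y/n_z = −1.31910.
Intercept c from TP-A: 75.4 − 219.20 + 255.91 = 112.10.
At (288, 133): z_contact = 216.94 − 175.44 + 112.10 = 153.61 ft.
Depth below ground = 258.6 − 153.61 = 105.0 ft.

105.0 ft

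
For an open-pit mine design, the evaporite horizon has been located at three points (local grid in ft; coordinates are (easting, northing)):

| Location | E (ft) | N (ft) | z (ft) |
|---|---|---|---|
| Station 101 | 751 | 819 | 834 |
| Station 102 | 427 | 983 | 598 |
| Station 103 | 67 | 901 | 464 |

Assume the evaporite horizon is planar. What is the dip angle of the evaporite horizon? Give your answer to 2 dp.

34.39°

Two edge vectors: Station 101→Station 102 = (-324, 164, -236), Station 101→Station 103 = (-684, 82, -370).
Normal n = (Station 101→Station 102) × (Station 101→Station 103) = (-41328, 41544, 85608).
So ∂z/∂E = −n_x/n_z = 0.48276 and ∂z/∂N = −n_y/n_z = −0.48528.
Gradient magnitude |∇z| = √(a² + b²) = √(0.23306 + 0.23550) = 0.68451.
True dip = arctan(0.68451) = 34.39°, dipping toward NW (azimuth ≈ 315°).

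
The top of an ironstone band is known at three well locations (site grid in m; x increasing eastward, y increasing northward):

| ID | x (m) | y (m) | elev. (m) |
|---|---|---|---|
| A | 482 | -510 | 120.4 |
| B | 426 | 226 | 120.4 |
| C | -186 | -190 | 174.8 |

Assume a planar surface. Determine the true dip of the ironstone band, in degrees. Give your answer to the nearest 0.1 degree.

Two edge vectors: A→B = (-56, 736, 0), A→C = (-668, 320, 54.4).
Normal n = (A→B) × (A→C) = (40038.4, 3046.4, 473728).
So ∂z/∂x = −n_x/n_z = −0.08452 and ∂z/∂y = −n_y/n_z = −0.00643.
Gradient magnitude |∇z| = √(a² + b²) = √(0.00714 + 0.00004) = 0.08476.
True dip = arctan(0.08476) = 4.8°, dipping toward E (azimuth ≈ 086°).

4.8°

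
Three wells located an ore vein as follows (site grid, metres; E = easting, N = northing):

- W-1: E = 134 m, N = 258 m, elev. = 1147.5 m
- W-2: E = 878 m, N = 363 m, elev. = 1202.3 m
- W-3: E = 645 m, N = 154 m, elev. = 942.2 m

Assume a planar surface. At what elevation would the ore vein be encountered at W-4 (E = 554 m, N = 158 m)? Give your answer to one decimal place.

Two edge vectors: W-1→W-2 = (744, 105, 54.8), W-1→W-3 = (511, -104, -205.3).
Normal n = (W-1→W-2) × (W-1→W-3) = (-15857.3, 180746, -131031).
So ∂z/∂E = −n_x/n_z = −0.12102 and ∂z/∂N = −n_y/n_z = 1.37941.
Intercept c from W-1: 1147.5 + 16.22 − 355.89 = 807.83.
At (554, 158): z = −67.0 + 217.9 + 807.83 = 958.7 m.

958.7 m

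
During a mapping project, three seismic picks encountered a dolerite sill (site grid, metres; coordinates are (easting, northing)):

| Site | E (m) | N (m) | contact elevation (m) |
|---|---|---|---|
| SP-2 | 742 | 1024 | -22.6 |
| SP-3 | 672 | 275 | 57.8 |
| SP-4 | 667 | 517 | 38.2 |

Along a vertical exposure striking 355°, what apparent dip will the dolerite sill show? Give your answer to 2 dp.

3.74°

Let the plane be z = a·E + b·N + c.
SP-3−SP-2: −70a − 749b = 80.4;  SP-4−SP-2: −75a − 507b = 60.8.
Solving gives a = −0.23091, b = −0.08576.
Unit vector along 355° is (sin 355°, cos 355°) = (-0.0872, 0.9962).
Slope in that direction = a·(-0.0872) + b·(0.9962) = −0.06531.
Apparent dip = arctan|0.06531| = 3.74° (true dip is 13.8°, so apparent ≤ true as expected).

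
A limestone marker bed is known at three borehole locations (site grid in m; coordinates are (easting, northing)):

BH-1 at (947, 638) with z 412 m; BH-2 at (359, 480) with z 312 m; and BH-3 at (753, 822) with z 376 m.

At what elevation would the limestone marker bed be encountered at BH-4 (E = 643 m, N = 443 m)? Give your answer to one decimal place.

361.7 m

Two edge vectors: BH-1→BH-2 = (-588, -158, -100), BH-1→BH-3 = (-194, 184, -36).
Normal n = (BH-1→BH-2) × (BH-1→BH-3) = (24088, -1768, -138844).
So ∂z/∂E = −n_x/n_z = 0.17349 and ∂z/∂N = −n_y/n_z = −0.01273.
Intercept c from BH-1: 412 − 164.29 + 8.12 = 255.83.
At (643, 443): z = 111.6 − 5.6 + 255.83 = 361.7 m.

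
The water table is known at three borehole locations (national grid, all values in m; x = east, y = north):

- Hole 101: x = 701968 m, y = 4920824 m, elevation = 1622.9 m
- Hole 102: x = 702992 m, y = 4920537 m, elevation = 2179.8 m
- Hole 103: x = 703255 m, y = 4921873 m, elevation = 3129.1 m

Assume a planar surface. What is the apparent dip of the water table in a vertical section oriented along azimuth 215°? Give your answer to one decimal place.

41.1°

Let the plane be z = a·x + b·y + c.
Hole 102−Hole 101: 1024a − 287b = 556.9;  Hole 103−Hole 101: 1287a + 1049b = 1506.2.
Solving gives a = 0.70415, b = 0.57194.
Unit vector along 215° is (sin 215°, cos 215°) = (-0.5736, -0.8192).
Slope in that direction = a·(-0.5736) + b·(-0.8192) = −0.87239.
Apparent dip = arctan|0.87239| = 41.1° (true dip is 42.2°, so apparent ≤ true as expected).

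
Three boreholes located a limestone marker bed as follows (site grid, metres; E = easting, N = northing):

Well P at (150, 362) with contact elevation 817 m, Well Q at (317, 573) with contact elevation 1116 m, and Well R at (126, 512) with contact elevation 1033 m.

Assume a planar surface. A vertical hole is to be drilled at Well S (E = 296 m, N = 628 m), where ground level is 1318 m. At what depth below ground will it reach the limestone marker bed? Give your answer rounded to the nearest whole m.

Two edge vectors: Well P→Well Q = (167, 211, 299), Well P→Well R = (-24, 150, 216).
Normal n = (Well P→Well Q) × (Well P→Well R) = (726, -43248, 30114).
So ∂z/∂E = −n_x/n_z = −0.02411 and ∂z/∂N = −n_y/n_z = 1.43614.
Intercept c from Well P: 817 + 3.62 − 519.88 = 300.73.
At (296, 628): z_contact = −7.1 + 901.9 + 300.73 = 1195.5 m.
Depth below ground = 1318 − 1195.5 = 123 m.

123 m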